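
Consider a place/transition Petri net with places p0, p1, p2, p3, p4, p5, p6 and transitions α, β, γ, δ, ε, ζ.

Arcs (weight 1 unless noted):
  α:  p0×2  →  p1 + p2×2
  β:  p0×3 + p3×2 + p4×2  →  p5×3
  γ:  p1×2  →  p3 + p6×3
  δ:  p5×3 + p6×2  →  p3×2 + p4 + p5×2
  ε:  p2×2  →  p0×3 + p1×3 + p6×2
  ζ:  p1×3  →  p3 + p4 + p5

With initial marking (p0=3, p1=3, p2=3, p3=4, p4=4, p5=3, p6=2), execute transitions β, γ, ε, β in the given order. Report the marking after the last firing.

(p0=0, p1=4, p2=1, p3=1, p4=0, p5=9, p6=7)

step 1: fire β:  (p0=3, p1=3, p2=3, p3=4, p4=4, p5=3, p6=2) → (p0=0, p1=3, p2=3, p3=2, p4=2, p5=6, p6=2)
step 2: fire γ:  (p0=0, p1=3, p2=3, p3=2, p4=2, p5=6, p6=2) → (p0=0, p1=1, p2=3, p3=3, p4=2, p5=6, p6=5)
step 3: fire ε:  (p0=0, p1=1, p2=3, p3=3, p4=2, p5=6, p6=5) → (p0=3, p1=4, p2=1, p3=3, p4=2, p5=6, p6=7)
step 4: fire β:  (p0=3, p1=4, p2=1, p3=3, p4=2, p5=6, p6=7) → (p0=0, p1=4, p2=1, p3=1, p4=0, p5=9, p6=7)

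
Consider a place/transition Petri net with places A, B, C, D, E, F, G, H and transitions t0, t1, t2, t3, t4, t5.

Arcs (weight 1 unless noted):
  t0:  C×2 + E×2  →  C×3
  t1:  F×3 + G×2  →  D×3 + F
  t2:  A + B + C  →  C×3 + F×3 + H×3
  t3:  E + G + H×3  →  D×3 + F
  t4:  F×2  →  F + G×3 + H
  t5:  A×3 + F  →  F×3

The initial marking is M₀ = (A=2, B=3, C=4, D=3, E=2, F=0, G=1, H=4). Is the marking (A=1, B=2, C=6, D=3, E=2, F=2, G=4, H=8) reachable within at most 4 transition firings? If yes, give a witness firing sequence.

step 1: fire t2:  (A=2, B=3, C=4, D=3, E=2, F=0, G=1, H=4) → (A=1, B=2, C=6, D=3, E=2, F=3, G=1, H=7)
step 2: fire t4:  (A=1, B=2, C=6, D=3, E=2, F=3, G=1, H=7) → (A=1, B=2, C=6, D=3, E=2, F=2, G=4, H=8)

YES — reachable via ⟨t2, t4⟩ (2 firings)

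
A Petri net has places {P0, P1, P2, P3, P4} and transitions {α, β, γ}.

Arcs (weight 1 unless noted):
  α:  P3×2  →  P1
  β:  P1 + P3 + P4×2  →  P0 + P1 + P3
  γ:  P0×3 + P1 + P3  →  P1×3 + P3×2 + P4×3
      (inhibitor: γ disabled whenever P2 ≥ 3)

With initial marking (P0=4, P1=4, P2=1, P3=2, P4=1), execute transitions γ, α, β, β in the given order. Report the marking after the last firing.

step 1: fire γ:  (P0=4, P1=4, P2=1, P3=2, P4=1) → (P0=1, P1=6, P2=1, P3=3, P4=4)
step 2: fire α:  (P0=1, P1=6, P2=1, P3=3, P4=4) → (P0=1, P1=7, P2=1, P3=1, P4=4)
step 3: fire β:  (P0=1, P1=7, P2=1, P3=1, P4=4) → (P0=2, P1=7, P2=1, P3=1, P4=2)
step 4: fire β:  (P0=2, P1=7, P2=1, P3=1, P4=2) → (P0=3, P1=7, P2=1, P3=1, P4=0)

(P0=3, P1=7, P2=1, P3=1, P4=0)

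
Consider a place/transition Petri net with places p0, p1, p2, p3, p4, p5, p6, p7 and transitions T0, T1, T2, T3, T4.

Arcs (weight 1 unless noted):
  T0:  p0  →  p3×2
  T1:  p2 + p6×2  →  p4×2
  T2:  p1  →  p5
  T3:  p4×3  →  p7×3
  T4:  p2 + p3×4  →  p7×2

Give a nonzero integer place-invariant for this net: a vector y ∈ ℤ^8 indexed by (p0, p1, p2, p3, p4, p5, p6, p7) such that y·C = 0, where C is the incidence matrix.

y = (p0:0, p1:1, p2:0, p3:0, p4:0, p5:1, p6:0, p7:0)

Incidence matrix C (rows=places, cols=transitions):
       T0   T1   T2   T3   T4
   p0  -1    0    0    0    0
   p1   0    0   -1    0    0
   p2   0   -1    0    0   -1
   p3   2    0    0    0   -4
   p4   0    2    0   -3    0
   p5   0    0    1    0    0
   p6   0   -2    0    0    0
   p7   0    0    0    3    2

Candidate y = [0, 1, 0, 0, 0, 1, 0, 0]; check y·C column-wise:
  col T0: 0·-1 + 1·0 + 0·2 + 1·0 = 0
  col T1: 1·0 + 0·-1 + 0·2 + 1·0 + 0·-2 = 0
  col T2: 1·-1 + 1·1 = 0
  col T3: 1·0 + 0·-3 + 1·0 + 0·3 = 0
  col T4: 1·0 + 0·-1 + 0·-4 + 1·0 + 0·2 = 0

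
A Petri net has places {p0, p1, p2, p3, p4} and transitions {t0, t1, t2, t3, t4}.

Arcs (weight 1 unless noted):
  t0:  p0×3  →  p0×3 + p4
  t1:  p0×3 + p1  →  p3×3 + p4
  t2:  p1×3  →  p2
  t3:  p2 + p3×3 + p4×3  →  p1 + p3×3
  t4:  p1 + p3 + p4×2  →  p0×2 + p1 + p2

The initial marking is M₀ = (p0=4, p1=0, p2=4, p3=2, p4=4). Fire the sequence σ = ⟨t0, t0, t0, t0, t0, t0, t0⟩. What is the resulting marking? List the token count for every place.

(p0=4, p1=0, p2=4, p3=2, p4=11)

step 1: fire t0:  (p0=4, p1=0, p2=4, p3=2, p4=4) → (p0=4, p1=0, p2=4, p3=2, p4=5)
step 2: fire t0:  (p0=4, p1=0, p2=4, p3=2, p4=5) → (p0=4, p1=0, p2=4, p3=2, p4=6)
step 3: fire t0:  (p0=4, p1=0, p2=4, p3=2, p4=6) → (p0=4, p1=0, p2=4, p3=2, p4=7)
step 4: fire t0:  (p0=4, p1=0, p2=4, p3=2, p4=7) → (p0=4, p1=0, p2=4, p3=2, p4=8)
step 5: fire t0:  (p0=4, p1=0, p2=4, p3=2, p4=8) → (p0=4, p1=0, p2=4, p3=2, p4=9)
step 6: fire t0:  (p0=4, p1=0, p2=4, p3=2, p4=9) → (p0=4, p1=0, p2=4, p3=2, p4=10)
step 7: fire t0:  (p0=4, p1=0, p2=4, p3=2, p4=10) → (p0=4, p1=0, p2=4, p3=2, p4=11)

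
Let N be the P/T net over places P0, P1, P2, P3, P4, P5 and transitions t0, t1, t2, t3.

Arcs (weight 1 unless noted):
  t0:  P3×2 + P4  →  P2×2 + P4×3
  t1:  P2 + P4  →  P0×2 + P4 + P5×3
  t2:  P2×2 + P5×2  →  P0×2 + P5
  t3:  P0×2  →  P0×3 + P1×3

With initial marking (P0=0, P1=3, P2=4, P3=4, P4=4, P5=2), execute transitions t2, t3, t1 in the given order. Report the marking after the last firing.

step 1: fire t2:  (P0=0, P1=3, P2=4, P3=4, P4=4, P5=2) → (P0=2, P1=3, P2=2, P3=4, P4=4, P5=1)
step 2: fire t3:  (P0=2, P1=3, P2=2, P3=4, P4=4, P5=1) → (P0=3, P1=6, P2=2, P3=4, P4=4, P5=1)
step 3: fire t1:  (P0=3, P1=6, P2=2, P3=4, P4=4, P5=1) → (P0=5, P1=6, P2=1, P3=4, P4=4, P5=4)

(P0=5, P1=6, P2=1, P3=4, P4=4, P5=4)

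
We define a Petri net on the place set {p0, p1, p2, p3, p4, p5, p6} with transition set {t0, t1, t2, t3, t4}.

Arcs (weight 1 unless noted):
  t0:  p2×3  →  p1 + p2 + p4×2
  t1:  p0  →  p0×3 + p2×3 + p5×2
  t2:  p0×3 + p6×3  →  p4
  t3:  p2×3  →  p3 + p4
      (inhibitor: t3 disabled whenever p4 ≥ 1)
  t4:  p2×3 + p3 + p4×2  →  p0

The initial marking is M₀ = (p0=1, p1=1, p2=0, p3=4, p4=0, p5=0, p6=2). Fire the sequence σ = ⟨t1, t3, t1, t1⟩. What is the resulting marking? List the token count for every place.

(p0=7, p1=1, p2=6, p3=5, p4=1, p5=6, p6=2)

step 1: fire t1:  (p0=1, p1=1, p2=0, p3=4, p4=0, p5=0, p6=2) → (p0=3, p1=1, p2=3, p3=4, p4=0, p5=2, p6=2)
step 2: fire t3:  (p0=3, p1=1, p2=3, p3=4, p4=0, p5=2, p6=2) → (p0=3, p1=1, p2=0, p3=5, p4=1, p5=2, p6=2)
step 3: fire t1:  (p0=3, p1=1, p2=0, p3=5, p4=1, p5=2, p6=2) → (p0=5, p1=1, p2=3, p3=5, p4=1, p5=4, p6=2)
step 4: fire t1:  (p0=5, p1=1, p2=3, p3=5, p4=1, p5=4, p6=2) → (p0=7, p1=1, p2=6, p3=5, p4=1, p5=6, p6=2)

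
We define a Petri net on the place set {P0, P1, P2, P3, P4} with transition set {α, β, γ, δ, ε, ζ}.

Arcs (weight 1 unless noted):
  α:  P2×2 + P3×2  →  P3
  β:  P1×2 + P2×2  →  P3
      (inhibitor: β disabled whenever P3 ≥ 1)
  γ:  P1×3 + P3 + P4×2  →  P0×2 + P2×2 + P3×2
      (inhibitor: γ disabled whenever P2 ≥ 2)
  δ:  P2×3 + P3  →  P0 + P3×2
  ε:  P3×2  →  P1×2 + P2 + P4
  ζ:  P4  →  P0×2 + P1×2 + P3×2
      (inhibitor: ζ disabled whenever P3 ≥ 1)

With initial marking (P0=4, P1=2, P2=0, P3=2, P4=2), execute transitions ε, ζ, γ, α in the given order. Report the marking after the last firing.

(P0=8, P1=3, P2=1, P3=2, P4=0)

step 1: fire ε:  (P0=4, P1=2, P2=0, P3=2, P4=2) → (P0=4, P1=4, P2=1, P3=0, P4=3)
step 2: fire ζ:  (P0=4, P1=4, P2=1, P3=0, P4=3) → (P0=6, P1=6, P2=1, P3=2, P4=2)
step 3: fire γ:  (P0=6, P1=6, P2=1, P3=2, P4=2) → (P0=8, P1=3, P2=3, P3=3, P4=0)
step 4: fire α:  (P0=8, P1=3, P2=3, P3=3, P4=0) → (P0=8, P1=3, P2=1, P3=2, P4=0)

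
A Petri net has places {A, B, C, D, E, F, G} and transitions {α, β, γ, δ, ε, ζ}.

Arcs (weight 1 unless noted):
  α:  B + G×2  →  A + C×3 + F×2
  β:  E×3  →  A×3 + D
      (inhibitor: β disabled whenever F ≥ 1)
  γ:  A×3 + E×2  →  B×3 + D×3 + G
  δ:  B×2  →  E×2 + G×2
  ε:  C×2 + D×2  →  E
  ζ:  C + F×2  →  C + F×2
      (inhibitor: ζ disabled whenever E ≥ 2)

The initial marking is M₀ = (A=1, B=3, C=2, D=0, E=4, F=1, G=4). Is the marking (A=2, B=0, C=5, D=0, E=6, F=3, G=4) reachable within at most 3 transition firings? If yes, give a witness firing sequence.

step 1: fire α:  (A=1, B=3, C=2, D=0, E=4, F=1, G=4) → (A=2, B=2, C=5, D=0, E=4, F=3, G=2)
step 2: fire δ:  (A=2, B=2, C=5, D=0, E=4, F=3, G=2) → (A=2, B=0, C=5, D=0, E=6, F=3, G=4)

YES — reachable via ⟨α, δ⟩ (2 firings)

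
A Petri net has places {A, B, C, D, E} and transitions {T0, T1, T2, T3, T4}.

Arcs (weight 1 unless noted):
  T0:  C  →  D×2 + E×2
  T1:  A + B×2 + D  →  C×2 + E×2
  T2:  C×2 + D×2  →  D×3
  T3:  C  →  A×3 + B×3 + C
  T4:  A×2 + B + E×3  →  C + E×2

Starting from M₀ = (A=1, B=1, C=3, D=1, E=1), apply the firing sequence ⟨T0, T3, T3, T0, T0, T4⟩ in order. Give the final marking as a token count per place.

(A=5, B=6, C=1, D=7, E=6)

step 1: fire T0:  (A=1, B=1, C=3, D=1, E=1) → (A=1, B=1, C=2, D=3, E=3)
step 2: fire T3:  (A=1, B=1, C=2, D=3, E=3) → (A=4, B=4, C=2, D=3, E=3)
step 3: fire T3:  (A=4, B=4, C=2, D=3, E=3) → (A=7, B=7, C=2, D=3, E=3)
step 4: fire T0:  (A=7, B=7, C=2, D=3, E=3) → (A=7, B=7, C=1, D=5, E=5)
step 5: fire T0:  (A=7, B=7, C=1, D=5, E=5) → (A=7, B=7, C=0, D=7, E=7)
step 6: fire T4:  (A=7, B=7, C=0, D=7, E=7) → (A=5, B=6, C=1, D=7, E=6)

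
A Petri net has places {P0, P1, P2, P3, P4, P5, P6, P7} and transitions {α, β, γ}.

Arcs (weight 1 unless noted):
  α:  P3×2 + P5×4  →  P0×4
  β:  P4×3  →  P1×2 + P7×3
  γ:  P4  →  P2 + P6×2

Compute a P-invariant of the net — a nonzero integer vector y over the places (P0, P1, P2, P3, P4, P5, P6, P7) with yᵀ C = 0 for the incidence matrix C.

Incidence matrix C (rows=places, cols=transitions):
        α    β    γ
   P0   4    0    0
   P1   0    2    0
   P2   0    0    1
   P3  -2    0    0
   P4   0   -3   -1
   P5  -4    0    0
   P6   0    0    2
   P7   0    3    0

Candidate y = [1, 0, 0, 2, 0, 0, 0, 0]; check y·C column-wise:
  col α: 1·4 + 2·-2 + 0·-4 = 0
  col β: 1·0 + 0·2 + 2·0 + 0·-3 + 0·3 = 0
  col γ: 1·0 + 0·1 + 2·0 + 0·-1 + 0·2 = 0

y = (P0:1, P1:0, P2:0, P3:2, P4:0, P5:0, P6:0, P7:0)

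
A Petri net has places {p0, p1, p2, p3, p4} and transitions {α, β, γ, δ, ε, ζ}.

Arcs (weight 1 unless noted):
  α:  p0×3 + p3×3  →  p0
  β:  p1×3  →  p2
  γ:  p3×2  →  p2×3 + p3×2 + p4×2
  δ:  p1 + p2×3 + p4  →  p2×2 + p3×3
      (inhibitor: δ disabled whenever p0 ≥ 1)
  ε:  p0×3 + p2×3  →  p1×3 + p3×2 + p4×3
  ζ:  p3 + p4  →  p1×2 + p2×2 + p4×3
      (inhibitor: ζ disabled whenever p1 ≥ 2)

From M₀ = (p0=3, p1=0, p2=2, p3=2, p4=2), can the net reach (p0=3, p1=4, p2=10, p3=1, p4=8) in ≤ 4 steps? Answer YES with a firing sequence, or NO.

NO — not reachable within 4 firings

depth 0: 1 marking
depth 1: 3 markings reached so far
depth 2: 7 markings reached so far
depth 3: 13 markings reached so far
depth 4: 21 markings reached so far
target is not among the 21 markings reachable within 4 steps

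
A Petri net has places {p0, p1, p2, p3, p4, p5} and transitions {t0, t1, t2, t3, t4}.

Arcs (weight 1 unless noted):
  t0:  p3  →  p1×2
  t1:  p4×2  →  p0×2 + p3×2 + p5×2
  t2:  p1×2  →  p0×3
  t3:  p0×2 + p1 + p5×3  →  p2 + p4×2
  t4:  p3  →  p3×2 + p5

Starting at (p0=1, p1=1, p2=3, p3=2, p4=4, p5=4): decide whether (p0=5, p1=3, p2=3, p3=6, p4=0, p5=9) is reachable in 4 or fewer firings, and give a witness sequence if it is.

step 1: fire t0:  (p0=1, p1=1, p2=3, p3=2, p4=4, p5=4) → (p0=1, p1=3, p2=3, p3=1, p4=4, p5=4)
step 2: fire t1:  (p0=1, p1=3, p2=3, p3=1, p4=4, p5=4) → (p0=3, p1=3, p2=3, p3=3, p4=2, p5=6)
step 3: fire t1:  (p0=3, p1=3, p2=3, p3=3, p4=2, p5=6) → (p0=5, p1=3, p2=3, p3=5, p4=0, p5=8)
step 4: fire t4:  (p0=5, p1=3, p2=3, p3=5, p4=0, p5=8) → (p0=5, p1=3, p2=3, p3=6, p4=0, p5=9)

YES — reachable via ⟨t0, t1, t1, t4⟩ (4 firings)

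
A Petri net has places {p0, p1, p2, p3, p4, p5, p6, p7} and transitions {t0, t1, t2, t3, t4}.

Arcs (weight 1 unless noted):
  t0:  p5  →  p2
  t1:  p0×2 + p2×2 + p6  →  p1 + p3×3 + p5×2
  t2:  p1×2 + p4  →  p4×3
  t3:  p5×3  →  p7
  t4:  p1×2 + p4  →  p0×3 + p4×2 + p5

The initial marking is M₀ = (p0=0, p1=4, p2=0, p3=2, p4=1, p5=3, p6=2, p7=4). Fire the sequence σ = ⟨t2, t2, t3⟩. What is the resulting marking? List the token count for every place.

step 1: fire t2:  (p0=0, p1=4, p2=0, p3=2, p4=1, p5=3, p6=2, p7=4) → (p0=0, p1=2, p2=0, p3=2, p4=3, p5=3, p6=2, p7=4)
step 2: fire t2:  (p0=0, p1=2, p2=0, p3=2, p4=3, p5=3, p6=2, p7=4) → (p0=0, p1=0, p2=0, p3=2, p4=5, p5=3, p6=2, p7=4)
step 3: fire t3:  (p0=0, p1=0, p2=0, p3=2, p4=5, p5=3, p6=2, p7=4) → (p0=0, p1=0, p2=0, p3=2, p4=5, p5=0, p6=2, p7=5)

(p0=0, p1=0, p2=0, p3=2, p4=5, p5=0, p6=2, p7=5)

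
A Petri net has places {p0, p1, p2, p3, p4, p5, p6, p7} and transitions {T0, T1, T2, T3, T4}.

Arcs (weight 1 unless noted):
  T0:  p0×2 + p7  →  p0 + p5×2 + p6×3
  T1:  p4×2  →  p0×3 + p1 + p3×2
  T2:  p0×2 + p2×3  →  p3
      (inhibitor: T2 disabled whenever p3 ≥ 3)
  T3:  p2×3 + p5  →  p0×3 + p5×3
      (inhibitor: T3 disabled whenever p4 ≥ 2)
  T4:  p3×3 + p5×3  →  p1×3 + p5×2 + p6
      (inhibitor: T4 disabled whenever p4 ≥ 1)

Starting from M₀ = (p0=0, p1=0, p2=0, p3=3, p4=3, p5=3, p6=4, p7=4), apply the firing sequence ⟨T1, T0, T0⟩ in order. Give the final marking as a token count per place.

(p0=1, p1=1, p2=0, p3=5, p4=1, p5=7, p6=10, p7=2)

step 1: fire T1:  (p0=0, p1=0, p2=0, p3=3, p4=3, p5=3, p6=4, p7=4) → (p0=3, p1=1, p2=0, p3=5, p4=1, p5=3, p6=4, p7=4)
step 2: fire T0:  (p0=3, p1=1, p2=0, p3=5, p4=1, p5=3, p6=4, p7=4) → (p0=2, p1=1, p2=0, p3=5, p4=1, p5=5, p6=7, p7=3)
step 3: fire T0:  (p0=2, p1=1, p2=0, p3=5, p4=1, p5=5, p6=7, p7=3) → (p0=1, p1=1, p2=0, p3=5, p4=1, p5=7, p6=10, p7=2)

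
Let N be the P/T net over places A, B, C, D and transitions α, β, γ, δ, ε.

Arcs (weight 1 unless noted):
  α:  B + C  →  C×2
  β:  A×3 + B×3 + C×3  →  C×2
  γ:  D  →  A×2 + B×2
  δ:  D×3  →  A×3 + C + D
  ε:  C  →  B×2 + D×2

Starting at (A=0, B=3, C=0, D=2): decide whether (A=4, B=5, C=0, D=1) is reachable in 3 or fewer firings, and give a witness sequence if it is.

depth 0: 1 marking
depth 1: 2 markings reached so far
depth 2: 3 markings reached so far
depth 3: 3 markings reached so far
(frontier empty at depth 3; search complete)
target is not among the 3 markings reachable within 3 steps

NO — not reachable within 3 firings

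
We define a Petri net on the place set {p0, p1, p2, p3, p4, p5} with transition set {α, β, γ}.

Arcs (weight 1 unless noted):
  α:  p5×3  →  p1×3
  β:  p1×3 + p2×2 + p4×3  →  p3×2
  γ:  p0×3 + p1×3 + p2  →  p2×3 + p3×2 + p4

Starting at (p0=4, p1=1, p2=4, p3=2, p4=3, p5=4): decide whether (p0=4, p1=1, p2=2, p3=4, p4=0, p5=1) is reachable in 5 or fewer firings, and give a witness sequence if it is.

YES — reachable via ⟨α, β⟩ (2 firings)

step 1: fire α:  (p0=4, p1=1, p2=4, p3=2, p4=3, p5=4) → (p0=4, p1=4, p2=4, p3=2, p4=3, p5=1)
step 2: fire β:  (p0=4, p1=4, p2=4, p3=2, p4=3, p5=1) → (p0=4, p1=1, p2=2, p3=4, p4=0, p5=1)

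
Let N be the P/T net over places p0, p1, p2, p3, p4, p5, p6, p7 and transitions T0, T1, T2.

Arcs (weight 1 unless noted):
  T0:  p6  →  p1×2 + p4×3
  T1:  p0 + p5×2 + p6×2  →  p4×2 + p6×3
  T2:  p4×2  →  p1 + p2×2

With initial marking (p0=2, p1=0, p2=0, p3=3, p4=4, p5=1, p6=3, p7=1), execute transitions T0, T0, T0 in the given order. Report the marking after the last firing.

step 1: fire T0:  (p0=2, p1=0, p2=0, p3=3, p4=4, p5=1, p6=3, p7=1) → (p0=2, p1=2, p2=0, p3=3, p4=7, p5=1, p6=2, p7=1)
step 2: fire T0:  (p0=2, p1=2, p2=0, p3=3, p4=7, p5=1, p6=2, p7=1) → (p0=2, p1=4, p2=0, p3=3, p4=10, p5=1, p6=1, p7=1)
step 3: fire T0:  (p0=2, p1=4, p2=0, p3=3, p4=10, p5=1, p6=1, p7=1) → (p0=2, p1=6, p2=0, p3=3, p4=13, p5=1, p6=0, p7=1)

(p0=2, p1=6, p2=0, p3=3, p4=13, p5=1, p6=0, p7=1)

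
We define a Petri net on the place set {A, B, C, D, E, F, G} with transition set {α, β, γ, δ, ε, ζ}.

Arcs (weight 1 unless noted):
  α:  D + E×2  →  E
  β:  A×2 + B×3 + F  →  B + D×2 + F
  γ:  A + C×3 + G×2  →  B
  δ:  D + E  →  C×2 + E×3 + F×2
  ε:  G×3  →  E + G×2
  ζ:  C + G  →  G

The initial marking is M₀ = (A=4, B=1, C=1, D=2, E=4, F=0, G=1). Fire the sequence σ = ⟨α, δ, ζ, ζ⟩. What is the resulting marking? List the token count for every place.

step 1: fire α:  (A=4, B=1, C=1, D=2, E=4, F=0, G=1) → (A=4, B=1, C=1, D=1, E=3, F=0, G=1)
step 2: fire δ:  (A=4, B=1, C=1, D=1, E=3, F=0, G=1) → (A=4, B=1, C=3, D=0, E=5, F=2, G=1)
step 3: fire ζ:  (A=4, B=1, C=3, D=0, E=5, F=2, G=1) → (A=4, B=1, C=2, D=0, E=5, F=2, G=1)
step 4: fire ζ:  (A=4, B=1, C=2, D=0, E=5, F=2, G=1) → (A=4, B=1, C=1, D=0, E=5, F=2, G=1)

(A=4, B=1, C=1, D=0, E=5, F=2, G=1)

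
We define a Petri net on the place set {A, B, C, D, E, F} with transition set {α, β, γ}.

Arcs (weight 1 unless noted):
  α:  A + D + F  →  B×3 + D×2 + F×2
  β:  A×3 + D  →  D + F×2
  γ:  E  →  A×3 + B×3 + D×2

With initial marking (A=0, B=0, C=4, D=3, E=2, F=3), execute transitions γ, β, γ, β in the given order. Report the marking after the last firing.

(A=0, B=6, C=4, D=7, E=0, F=7)

step 1: fire γ:  (A=0, B=0, C=4, D=3, E=2, F=3) → (A=3, B=3, C=4, D=5, E=1, F=3)
step 2: fire β:  (A=3, B=3, C=4, D=5, E=1, F=3) → (A=0, B=3, C=4, D=5, E=1, F=5)
step 3: fire γ:  (A=0, B=3, C=4, D=5, E=1, F=5) → (A=3, B=6, C=4, D=7, E=0, F=5)
step 4: fire β:  (A=3, B=6, C=4, D=7, E=0, F=5) → (A=0, B=6, C=4, D=7, E=0, F=7)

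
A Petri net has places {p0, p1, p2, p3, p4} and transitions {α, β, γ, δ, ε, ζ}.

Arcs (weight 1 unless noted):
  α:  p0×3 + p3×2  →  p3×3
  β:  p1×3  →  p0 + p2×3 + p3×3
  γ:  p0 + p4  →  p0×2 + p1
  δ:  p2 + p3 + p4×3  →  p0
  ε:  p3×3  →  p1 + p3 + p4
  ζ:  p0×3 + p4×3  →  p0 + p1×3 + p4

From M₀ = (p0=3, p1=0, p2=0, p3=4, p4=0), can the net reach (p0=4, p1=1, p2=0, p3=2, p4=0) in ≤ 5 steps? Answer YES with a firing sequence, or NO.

NO — not reachable within 5 firings

depth 0: 1 marking
depth 1: 3 markings reached so far
depth 2: 5 markings reached so far
depth 3: 7 markings reached so far
depth 4: 8 markings reached so far
depth 5: 10 markings reached so far
target is not among the 10 markings reachable within 5 steps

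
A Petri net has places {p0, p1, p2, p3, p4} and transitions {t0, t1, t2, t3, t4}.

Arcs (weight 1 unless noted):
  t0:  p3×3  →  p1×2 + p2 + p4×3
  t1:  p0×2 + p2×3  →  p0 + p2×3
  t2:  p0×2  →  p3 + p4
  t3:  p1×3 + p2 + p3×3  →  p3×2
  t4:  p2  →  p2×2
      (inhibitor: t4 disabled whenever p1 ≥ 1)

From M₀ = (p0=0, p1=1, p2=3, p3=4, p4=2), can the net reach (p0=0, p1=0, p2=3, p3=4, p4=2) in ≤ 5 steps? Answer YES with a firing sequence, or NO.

NO — not reachable within 5 firings

depth 0: 1 marking
depth 1: 2 markings reached so far
depth 2: 2 markings reached so far
(frontier empty at depth 2; search complete)
target is not among the 2 markings reachable within 5 steps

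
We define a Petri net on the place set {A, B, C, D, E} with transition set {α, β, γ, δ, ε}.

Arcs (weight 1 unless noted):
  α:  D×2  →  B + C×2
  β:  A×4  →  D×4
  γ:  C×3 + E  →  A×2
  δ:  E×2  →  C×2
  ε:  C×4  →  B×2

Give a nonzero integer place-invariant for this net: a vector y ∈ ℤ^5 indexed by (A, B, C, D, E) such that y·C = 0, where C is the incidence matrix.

Incidence matrix C (rows=places, cols=transitions):
        α    β    γ    δ    ε
    A   0   -4    2    0    0
    B   1    0    0    0    2
    C   2    0   -3    2   -4
    D  -2    4    0    0    0
    E   0    0   -1   -2    0

Candidate y = [2, 2, 1, 2, 1]; check y·C column-wise:
  col α: 2·0 + 2·1 + 1·2 + 2·-2 + 1·0 = 0
  col β: 2·-4 + 2·0 + 1·0 + 2·4 + 1·0 = 0
  col γ: 2·2 + 2·0 + 1·-3 + 2·0 + 1·-1 = 0
  col δ: 2·0 + 2·0 + 1·2 + 2·0 + 1·-2 = 0
  col ε: 2·0 + 2·2 + 1·-4 + 2·0 + 1·0 = 0

y = (A:2, B:2, C:1, D:2, E:1)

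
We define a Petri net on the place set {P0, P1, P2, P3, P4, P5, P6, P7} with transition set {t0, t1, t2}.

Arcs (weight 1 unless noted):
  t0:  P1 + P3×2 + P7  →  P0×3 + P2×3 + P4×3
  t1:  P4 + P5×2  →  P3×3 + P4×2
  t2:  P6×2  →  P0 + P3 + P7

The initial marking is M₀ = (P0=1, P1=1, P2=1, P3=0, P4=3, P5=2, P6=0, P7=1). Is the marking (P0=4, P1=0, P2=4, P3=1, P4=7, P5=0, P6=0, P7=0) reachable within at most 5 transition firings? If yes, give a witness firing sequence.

YES — reachable via ⟨t1, t0⟩ (2 firings)

step 1: fire t1:  (P0=1, P1=1, P2=1, P3=0, P4=3, P5=2, P6=0, P7=1) → (P0=1, P1=1, P2=1, P3=3, P4=4, P5=0, P6=0, P7=1)
step 2: fire t0:  (P0=1, P1=1, P2=1, P3=3, P4=4, P5=0, P6=0, P7=1) → (P0=4, P1=0, P2=4, P3=1, P4=7, P5=0, P6=0, P7=0)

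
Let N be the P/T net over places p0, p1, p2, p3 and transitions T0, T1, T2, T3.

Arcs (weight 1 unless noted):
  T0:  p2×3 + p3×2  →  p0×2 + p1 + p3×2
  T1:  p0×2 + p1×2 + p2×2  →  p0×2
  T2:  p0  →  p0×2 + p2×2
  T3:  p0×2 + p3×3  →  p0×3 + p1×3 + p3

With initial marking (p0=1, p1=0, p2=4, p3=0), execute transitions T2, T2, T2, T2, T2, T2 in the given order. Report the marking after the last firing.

step 1: fire T2:  (p0=1, p1=0, p2=4, p3=0) → (p0=2, p1=0, p2=6, p3=0)
step 2: fire T2:  (p0=2, p1=0, p2=6, p3=0) → (p0=3, p1=0, p2=8, p3=0)
step 3: fire T2:  (p0=3, p1=0, p2=8, p3=0) → (p0=4, p1=0, p2=10, p3=0)
step 4: fire T2:  (p0=4, p1=0, p2=10, p3=0) → (p0=5, p1=0, p2=12, p3=0)
step 5: fire T2:  (p0=5, p1=0, p2=12, p3=0) → (p0=6, p1=0, p2=14, p3=0)
step 6: fire T2:  (p0=6, p1=0, p2=14, p3=0) → (p0=7, p1=0, p2=16, p3=0)

(p0=7, p1=0, p2=16, p3=0)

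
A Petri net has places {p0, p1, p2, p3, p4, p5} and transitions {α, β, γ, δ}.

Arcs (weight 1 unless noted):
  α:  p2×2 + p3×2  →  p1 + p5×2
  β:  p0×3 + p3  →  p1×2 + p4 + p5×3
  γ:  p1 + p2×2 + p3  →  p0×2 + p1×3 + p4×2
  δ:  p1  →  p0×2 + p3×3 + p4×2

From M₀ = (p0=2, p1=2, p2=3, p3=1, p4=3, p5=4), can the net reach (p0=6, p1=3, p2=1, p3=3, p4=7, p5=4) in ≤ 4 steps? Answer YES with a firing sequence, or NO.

YES — reachable via ⟨γ, δ⟩ (2 firings)

step 1: fire γ:  (p0=2, p1=2, p2=3, p3=1, p4=3, p5=4) → (p0=4, p1=4, p2=1, p3=0, p4=5, p5=4)
step 2: fire δ:  (p0=4, p1=4, p2=1, p3=0, p4=5, p5=4) → (p0=6, p1=3, p2=1, p3=3, p4=7, p5=4)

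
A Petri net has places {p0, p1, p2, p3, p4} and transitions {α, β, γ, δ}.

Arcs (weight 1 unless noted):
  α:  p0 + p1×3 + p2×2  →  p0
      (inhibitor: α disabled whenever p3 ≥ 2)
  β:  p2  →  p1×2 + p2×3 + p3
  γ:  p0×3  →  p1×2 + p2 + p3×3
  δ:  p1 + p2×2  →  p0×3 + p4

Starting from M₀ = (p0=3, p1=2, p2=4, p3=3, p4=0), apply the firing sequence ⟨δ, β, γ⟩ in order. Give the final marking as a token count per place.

(p0=3, p1=5, p2=5, p3=7, p4=1)

step 1: fire δ:  (p0=3, p1=2, p2=4, p3=3, p4=0) → (p0=6, p1=1, p2=2, p3=3, p4=1)
step 2: fire β:  (p0=6, p1=1, p2=2, p3=3, p4=1) → (p0=6, p1=3, p2=4, p3=4, p4=1)
step 3: fire γ:  (p0=6, p1=3, p2=4, p3=4, p4=1) → (p0=3, p1=5, p2=5, p3=7, p4=1)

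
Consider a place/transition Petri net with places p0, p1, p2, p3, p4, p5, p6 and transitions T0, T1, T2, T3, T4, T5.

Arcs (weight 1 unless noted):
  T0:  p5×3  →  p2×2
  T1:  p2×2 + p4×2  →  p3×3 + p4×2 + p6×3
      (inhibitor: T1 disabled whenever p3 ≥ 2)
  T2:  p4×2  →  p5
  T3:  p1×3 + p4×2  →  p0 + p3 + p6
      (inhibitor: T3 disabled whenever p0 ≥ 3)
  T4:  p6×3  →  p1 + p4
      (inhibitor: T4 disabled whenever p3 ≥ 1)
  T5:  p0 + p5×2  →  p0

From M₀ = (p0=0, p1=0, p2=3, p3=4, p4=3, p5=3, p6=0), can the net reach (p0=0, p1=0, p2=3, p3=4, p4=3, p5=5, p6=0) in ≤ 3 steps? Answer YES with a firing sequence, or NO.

NO — not reachable within 3 firings

depth 0: 1 marking
depth 1: 3 markings reached so far
depth 2: 4 markings reached so far
depth 3: 4 markings reached so far
(frontier empty at depth 3; search complete)
target is not among the 4 markings reachable within 3 steps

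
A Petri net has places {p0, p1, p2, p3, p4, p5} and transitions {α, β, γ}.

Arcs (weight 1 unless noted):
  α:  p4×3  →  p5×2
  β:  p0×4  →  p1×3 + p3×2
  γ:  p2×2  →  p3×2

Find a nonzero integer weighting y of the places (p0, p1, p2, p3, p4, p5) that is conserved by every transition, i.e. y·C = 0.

Incidence matrix C (rows=places, cols=transitions):
        α    β    γ
   p0   0   -4    0
   p1   0    3    0
   p2   0    0   -2
   p3   0    2    2
   p4  -3    0    0
   p5   2    0    0

Candidate y = [3, 4, 0, 0, 0, 0]; check y·C column-wise:
  col α: 3·0 + 4·0 + 0·-3 + 0·2 = 0
  col β: 3·-4 + 4·3 + 0·2 = 0
  col γ: 3·0 + 4·0 + 0·-2 + 0·2 = 0

y = (p0:3, p1:4, p2:0, p3:0, p4:0, p5:0)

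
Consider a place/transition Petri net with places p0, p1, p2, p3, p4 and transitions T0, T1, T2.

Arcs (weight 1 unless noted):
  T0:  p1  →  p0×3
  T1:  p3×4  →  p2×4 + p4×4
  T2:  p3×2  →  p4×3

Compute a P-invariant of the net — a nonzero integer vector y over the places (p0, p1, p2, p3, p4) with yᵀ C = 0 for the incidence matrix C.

y = (p0:1, p1:3, p2:0, p3:0, p4:0)

Incidence matrix C (rows=places, cols=transitions):
       T0   T1   T2
   p0   3    0    0
   p1  -1    0    0
   p2   0    4    0
   p3   0   -4   -2
   p4   0    4    3

Candidate y = [1, 3, 0, 0, 0]; check y·C column-wise:
  col T0: 1·3 + 3·-1 = 0
  col T1: 1·0 + 3·0 + 0·4 + 0·-4 + 0·4 = 0
  col T2: 1·0 + 3·0 + 0·-2 + 0·3 = 0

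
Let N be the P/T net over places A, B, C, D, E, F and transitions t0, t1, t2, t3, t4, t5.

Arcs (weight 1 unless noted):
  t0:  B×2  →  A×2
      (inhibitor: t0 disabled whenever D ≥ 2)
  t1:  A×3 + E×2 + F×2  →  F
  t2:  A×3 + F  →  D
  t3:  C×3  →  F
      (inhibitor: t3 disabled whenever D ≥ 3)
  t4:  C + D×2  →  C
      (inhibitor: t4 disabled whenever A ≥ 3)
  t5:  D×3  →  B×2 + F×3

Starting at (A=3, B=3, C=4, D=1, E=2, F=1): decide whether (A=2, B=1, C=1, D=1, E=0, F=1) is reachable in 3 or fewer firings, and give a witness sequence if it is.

step 1: fire t0:  (A=3, B=3, C=4, D=1, E=2, F=1) → (A=5, B=1, C=4, D=1, E=2, F=1)
step 2: fire t3:  (A=5, B=1, C=4, D=1, E=2, F=1) → (A=5, B=1, C=1, D=1, E=2, F=2)
step 3: fire t1:  (A=5, B=1, C=1, D=1, E=2, F=2) → (A=2, B=1, C=1, D=1, E=0, F=1)

YES — reachable via ⟨t0, t3, t1⟩ (3 firings)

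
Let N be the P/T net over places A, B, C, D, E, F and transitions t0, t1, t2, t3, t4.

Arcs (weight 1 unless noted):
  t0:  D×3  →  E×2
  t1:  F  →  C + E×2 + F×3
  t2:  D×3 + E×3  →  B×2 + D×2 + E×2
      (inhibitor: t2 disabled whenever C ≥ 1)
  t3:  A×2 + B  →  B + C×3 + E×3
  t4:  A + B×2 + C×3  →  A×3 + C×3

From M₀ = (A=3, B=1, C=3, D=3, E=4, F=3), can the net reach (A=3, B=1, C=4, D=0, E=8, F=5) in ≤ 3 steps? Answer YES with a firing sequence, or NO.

step 1: fire t0:  (A=3, B=1, C=3, D=3, E=4, F=3) → (A=3, B=1, C=3, D=0, E=6, F=3)
step 2: fire t1:  (A=3, B=1, C=3, D=0, E=6, F=3) → (A=3, B=1, C=4, D=0, E=8, F=5)

YES — reachable via ⟨t0, t1⟩ (2 firings)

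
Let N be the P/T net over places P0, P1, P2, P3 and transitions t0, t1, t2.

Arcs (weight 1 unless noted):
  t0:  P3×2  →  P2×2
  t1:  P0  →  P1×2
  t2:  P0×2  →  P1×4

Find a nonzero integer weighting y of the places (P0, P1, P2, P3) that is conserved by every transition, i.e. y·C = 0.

Incidence matrix C (rows=places, cols=transitions):
       t0   t1   t2
   P0   0   -1   -2
   P1   0    2    4
   P2   2    0    0
   P3  -2    0    0

Candidate y = [2, 1, 0, 0]; check y·C column-wise:
  col t0: 2·0 + 1·0 + 0·2 + 0·-2 = 0
  col t1: 2·-1 + 1·2 = 0
  col t2: 2·-2 + 1·4 = 0

y = (P0:2, P1:1, P2:0, P3:0)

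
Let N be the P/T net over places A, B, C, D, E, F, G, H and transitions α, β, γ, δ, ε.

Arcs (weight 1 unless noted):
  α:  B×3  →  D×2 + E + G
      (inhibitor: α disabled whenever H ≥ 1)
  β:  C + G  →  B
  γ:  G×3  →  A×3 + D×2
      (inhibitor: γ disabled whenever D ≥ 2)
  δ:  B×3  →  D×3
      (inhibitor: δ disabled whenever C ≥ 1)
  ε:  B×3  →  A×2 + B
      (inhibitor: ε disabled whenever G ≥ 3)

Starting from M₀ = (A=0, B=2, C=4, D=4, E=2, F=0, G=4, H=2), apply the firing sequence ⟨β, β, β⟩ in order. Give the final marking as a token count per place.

(A=0, B=5, C=1, D=4, E=2, F=0, G=1, H=2)

step 1: fire β:  (A=0, B=2, C=4, D=4, E=2, F=0, G=4, H=2) → (A=0, B=3, C=3, D=4, E=2, F=0, G=3, H=2)
step 2: fire β:  (A=0, B=3, C=3, D=4, E=2, F=0, G=3, H=2) → (A=0, B=4, C=2, D=4, E=2, F=0, G=2, H=2)
step 3: fire β:  (A=0, B=4, C=2, D=4, E=2, F=0, G=2, H=2) → (A=0, B=5, C=1, D=4, E=2, F=0, G=1, H=2)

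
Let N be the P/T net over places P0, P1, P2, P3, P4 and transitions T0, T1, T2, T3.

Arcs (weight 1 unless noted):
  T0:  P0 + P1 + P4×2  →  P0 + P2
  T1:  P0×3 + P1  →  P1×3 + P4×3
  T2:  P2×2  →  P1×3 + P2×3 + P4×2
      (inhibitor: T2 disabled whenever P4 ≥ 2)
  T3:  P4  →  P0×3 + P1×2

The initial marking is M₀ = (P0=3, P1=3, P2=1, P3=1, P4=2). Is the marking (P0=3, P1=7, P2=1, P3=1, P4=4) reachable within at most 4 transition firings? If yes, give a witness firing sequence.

YES — reachable via ⟨T1, T3⟩ (2 firings)

step 1: fire T1:  (P0=3, P1=3, P2=1, P3=1, P4=2) → (P0=0, P1=5, P2=1, P3=1, P4=5)
step 2: fire T3:  (P0=0, P1=5, P2=1, P3=1, P4=5) → (P0=3, P1=7, P2=1, P3=1, P4=4)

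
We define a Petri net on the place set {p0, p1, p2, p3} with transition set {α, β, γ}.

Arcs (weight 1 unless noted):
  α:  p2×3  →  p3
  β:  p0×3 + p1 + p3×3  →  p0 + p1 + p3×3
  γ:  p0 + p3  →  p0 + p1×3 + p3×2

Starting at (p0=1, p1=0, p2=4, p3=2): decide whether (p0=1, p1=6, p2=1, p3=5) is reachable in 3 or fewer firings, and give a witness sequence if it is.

step 1: fire α:  (p0=1, p1=0, p2=4, p3=2) → (p0=1, p1=0, p2=1, p3=3)
step 2: fire γ:  (p0=1, p1=0, p2=1, p3=3) → (p0=1, p1=3, p2=1, p3=4)
step 3: fire γ:  (p0=1, p1=3, p2=1, p3=4) → (p0=1, p1=6, p2=1, p3=5)

YES — reachable via ⟨α, γ, γ⟩ (3 firings)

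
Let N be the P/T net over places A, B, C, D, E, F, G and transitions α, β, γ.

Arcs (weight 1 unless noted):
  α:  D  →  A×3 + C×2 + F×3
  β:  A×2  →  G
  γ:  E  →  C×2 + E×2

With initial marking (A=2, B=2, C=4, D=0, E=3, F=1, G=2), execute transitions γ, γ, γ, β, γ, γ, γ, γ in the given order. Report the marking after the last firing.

step 1: fire γ:  (A=2, B=2, C=4, D=0, E=3, F=1, G=2) → (A=2, B=2, C=6, D=0, E=4, F=1, G=2)
step 2: fire γ:  (A=2, B=2, C=6, D=0, E=4, F=1, G=2) → (A=2, B=2, C=8, D=0, E=5, F=1, G=2)
step 3: fire γ:  (A=2, B=2, C=8, D=0, E=5, F=1, G=2) → (A=2, B=2, C=10, D=0, E=6, F=1, G=2)
step 4: fire β:  (A=2, B=2, C=10, D=0, E=6, F=1, G=2) → (A=0, B=2, C=10, D=0, E=6, F=1, G=3)
step 5: fire γ:  (A=0, B=2, C=10, D=0, E=6, F=1, G=3) → (A=0, B=2, C=12, D=0, E=7, F=1, G=3)
step 6: fire γ:  (A=0, B=2, C=12, D=0, E=7, F=1, G=3) → (A=0, B=2, C=14, D=0, E=8, F=1, G=3)
step 7: fire γ:  (A=0, B=2, C=14, D=0, E=8, F=1, G=3) → (A=0, B=2, C=16, D=0, E=9, F=1, G=3)
step 8: fire γ:  (A=0, B=2, C=16, D=0, E=9, F=1, G=3) → (A=0, B=2, C=18, D=0, E=10, F=1, G=3)

(A=0, B=2, C=18, D=0, E=10, F=1, G=3)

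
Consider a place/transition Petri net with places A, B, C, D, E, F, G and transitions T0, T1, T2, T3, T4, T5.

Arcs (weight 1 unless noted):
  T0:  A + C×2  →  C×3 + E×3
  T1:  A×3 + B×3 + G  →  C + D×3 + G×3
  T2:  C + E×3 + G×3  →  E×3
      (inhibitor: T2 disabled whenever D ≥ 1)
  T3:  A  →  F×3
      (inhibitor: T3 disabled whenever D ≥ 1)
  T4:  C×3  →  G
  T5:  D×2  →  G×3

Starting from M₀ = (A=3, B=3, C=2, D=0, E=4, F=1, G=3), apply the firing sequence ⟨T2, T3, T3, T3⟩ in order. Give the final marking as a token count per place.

(A=0, B=3, C=1, D=0, E=4, F=10, G=0)

step 1: fire T2:  (A=3, B=3, C=2, D=0, E=4, F=1, G=3) → (A=3, B=3, C=1, D=0, E=4, F=1, G=0)
step 2: fire T3:  (A=3, B=3, C=1, D=0, E=4, F=1, G=0) → (A=2, B=3, C=1, D=0, E=4, F=4, G=0)
step 3: fire T3:  (A=2, B=3, C=1, D=0, E=4, F=4, G=0) → (A=1, B=3, C=1, D=0, E=4, F=7, G=0)
step 4: fire T3:  (A=1, B=3, C=1, D=0, E=4, F=7, G=0) → (A=0, B=3, C=1, D=0, E=4, F=10, G=0)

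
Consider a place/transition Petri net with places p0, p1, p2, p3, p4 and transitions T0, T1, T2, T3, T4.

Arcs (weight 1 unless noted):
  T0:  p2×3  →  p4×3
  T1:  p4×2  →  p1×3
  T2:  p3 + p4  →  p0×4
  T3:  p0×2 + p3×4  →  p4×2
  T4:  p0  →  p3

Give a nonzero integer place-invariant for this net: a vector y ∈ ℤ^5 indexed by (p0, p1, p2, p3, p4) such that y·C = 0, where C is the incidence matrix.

y = (p0:1, p1:2, p2:3, p3:1, p4:3)

Incidence matrix C (rows=places, cols=transitions):
       T0   T1   T2   T3   T4
   p0   0    0    4   -2   -1
   p1   0    3    0    0    0
   p2  -3    0    0    0    0
   p3   0    0   -1   -4    1
   p4   3   -2   -1    2    0

Candidate y = [1, 2, 3, 1, 3]; check y·C column-wise:
  col T0: 1·0 + 2·0 + 3·-3 + 1·0 + 3·3 = 0
  col T1: 1·0 + 2·3 + 3·0 + 1·0 + 3·-2 = 0
  col T2: 1·4 + 2·0 + 3·0 + 1·-1 + 3·-1 = 0
  col T3: 1·-2 + 2·0 + 3·0 + 1·-4 + 3·2 = 0
  col T4: 1·-1 + 2·0 + 3·0 + 1·1 + 3·0 = 0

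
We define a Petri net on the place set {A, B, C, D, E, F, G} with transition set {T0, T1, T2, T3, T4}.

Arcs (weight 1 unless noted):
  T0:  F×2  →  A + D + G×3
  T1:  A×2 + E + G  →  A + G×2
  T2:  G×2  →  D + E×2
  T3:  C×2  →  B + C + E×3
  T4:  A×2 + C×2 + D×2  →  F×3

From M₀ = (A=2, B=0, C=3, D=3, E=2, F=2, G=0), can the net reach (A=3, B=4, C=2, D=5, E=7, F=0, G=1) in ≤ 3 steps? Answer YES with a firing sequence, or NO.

NO — not reachable within 3 firings

depth 0: 1 marking
depth 1: 4 markings reached so far
depth 2: 10 markings reached so far
depth 3: 19 markings reached so far
target is not among the 19 markings reachable within 3 steps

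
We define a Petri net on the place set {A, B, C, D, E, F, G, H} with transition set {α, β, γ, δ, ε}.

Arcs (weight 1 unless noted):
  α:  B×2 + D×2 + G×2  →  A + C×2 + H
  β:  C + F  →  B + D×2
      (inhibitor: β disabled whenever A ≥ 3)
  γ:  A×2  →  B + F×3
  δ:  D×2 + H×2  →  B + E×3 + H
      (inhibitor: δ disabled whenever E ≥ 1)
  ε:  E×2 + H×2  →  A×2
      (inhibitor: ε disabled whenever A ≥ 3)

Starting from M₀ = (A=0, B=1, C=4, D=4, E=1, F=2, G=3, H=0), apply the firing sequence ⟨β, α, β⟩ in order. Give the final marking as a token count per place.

(A=1, B=1, C=4, D=6, E=1, F=0, G=1, H=1)

step 1: fire β:  (A=0, B=1, C=4, D=4, E=1, F=2, G=3, H=0) → (A=0, B=2, C=3, D=6, E=1, F=1, G=3, H=0)
step 2: fire α:  (A=0, B=2, C=3, D=6, E=1, F=1, G=3, H=0) → (A=1, B=0, C=5, D=4, E=1, F=1, G=1, H=1)
step 3: fire β:  (A=1, B=0, C=5, D=4, E=1, F=1, G=1, H=1) → (A=1, B=1, C=4, D=6, E=1, F=0, G=1, H=1)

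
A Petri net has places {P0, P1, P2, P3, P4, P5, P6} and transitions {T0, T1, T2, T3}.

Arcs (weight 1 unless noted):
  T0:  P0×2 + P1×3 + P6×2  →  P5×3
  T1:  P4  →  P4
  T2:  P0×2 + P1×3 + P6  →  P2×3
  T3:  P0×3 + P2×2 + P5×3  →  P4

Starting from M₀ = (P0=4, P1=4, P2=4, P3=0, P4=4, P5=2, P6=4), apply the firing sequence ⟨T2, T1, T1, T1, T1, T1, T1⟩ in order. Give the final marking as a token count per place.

(P0=2, P1=1, P2=7, P3=0, P4=4, P5=2, P6=3)

step 1: fire T2:  (P0=4, P1=4, P2=4, P3=0, P4=4, P5=2, P6=4) → (P0=2, P1=1, P2=7, P3=0, P4=4, P5=2, P6=3)
step 2: fire T1:  (P0=2, P1=1, P2=7, P3=0, P4=4, P5=2, P6=3) → (P0=2, P1=1, P2=7, P3=0, P4=4, P5=2, P6=3)
step 3: fire T1:  (P0=2, P1=1, P2=7, P3=0, P4=4, P5=2, P6=3) → (P0=2, P1=1, P2=7, P3=0, P4=4, P5=2, P6=3)
step 4: fire T1:  (P0=2, P1=1, P2=7, P3=0, P4=4, P5=2, P6=3) → (P0=2, P1=1, P2=7, P3=0, P4=4, P5=2, P6=3)
step 5: fire T1:  (P0=2, P1=1, P2=7, P3=0, P4=4, P5=2, P6=3) → (P0=2, P1=1, P2=7, P3=0, P4=4, P5=2, P6=3)
step 6: fire T1:  (P0=2, P1=1, P2=7, P3=0, P4=4, P5=2, P6=3) → (P0=2, P1=1, P2=7, P3=0, P4=4, P5=2, P6=3)
step 7: fire T1:  (P0=2, P1=1, P2=7, P3=0, P4=4, P5=2, P6=3) → (P0=2, P1=1, P2=7, P3=0, P4=4, P5=2, P6=3)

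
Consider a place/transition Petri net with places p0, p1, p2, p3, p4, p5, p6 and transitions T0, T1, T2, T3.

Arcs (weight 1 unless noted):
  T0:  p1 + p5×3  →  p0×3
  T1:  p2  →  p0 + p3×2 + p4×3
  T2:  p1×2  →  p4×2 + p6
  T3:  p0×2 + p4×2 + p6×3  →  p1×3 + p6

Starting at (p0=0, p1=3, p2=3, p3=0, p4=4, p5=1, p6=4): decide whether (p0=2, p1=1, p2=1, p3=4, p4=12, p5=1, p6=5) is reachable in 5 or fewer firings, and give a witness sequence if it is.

YES — reachable via ⟨T1, T1, T2⟩ (3 firings)

step 1: fire T1:  (p0=0, p1=3, p2=3, p3=0, p4=4, p5=1, p6=4) → (p0=1, p1=3, p2=2, p3=2, p4=7, p5=1, p6=4)
step 2: fire T1:  (p0=1, p1=3, p2=2, p3=2, p4=7, p5=1, p6=4) → (p0=2, p1=3, p2=1, p3=4, p4=10, p5=1, p6=4)
step 3: fire T2:  (p0=2, p1=3, p2=1, p3=4, p4=10, p5=1, p6=4) → (p0=2, p1=1, p2=1, p3=4, p4=12, p5=1, p6=5)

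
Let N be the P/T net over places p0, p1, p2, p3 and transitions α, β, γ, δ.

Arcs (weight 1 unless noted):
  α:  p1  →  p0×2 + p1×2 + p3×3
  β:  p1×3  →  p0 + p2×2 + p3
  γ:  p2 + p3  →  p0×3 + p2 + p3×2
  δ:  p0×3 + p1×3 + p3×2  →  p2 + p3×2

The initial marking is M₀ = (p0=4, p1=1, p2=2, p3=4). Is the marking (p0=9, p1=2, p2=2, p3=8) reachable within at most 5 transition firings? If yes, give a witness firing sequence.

YES — reachable via ⟨α, γ⟩ (2 firings)

step 1: fire α:  (p0=4, p1=1, p2=2, p3=4) → (p0=6, p1=2, p2=2, p3=7)
step 2: fire γ:  (p0=6, p1=2, p2=2, p3=7) → (p0=9, p1=2, p2=2, p3=8)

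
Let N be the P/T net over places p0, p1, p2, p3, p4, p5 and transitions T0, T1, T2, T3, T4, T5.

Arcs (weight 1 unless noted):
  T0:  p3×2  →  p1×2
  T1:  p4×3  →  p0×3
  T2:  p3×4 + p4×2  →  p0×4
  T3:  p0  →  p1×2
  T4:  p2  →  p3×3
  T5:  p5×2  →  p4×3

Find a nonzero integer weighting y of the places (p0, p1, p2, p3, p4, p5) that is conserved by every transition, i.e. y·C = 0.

Incidence matrix C (rows=places, cols=transitions):
       T0   T1   T2   T3   T4   T5
   p0   0    3    4   -1    0    0
   p1   2    0    0    2    0    0
   p2   0    0    0    0   -1    0
   p3  -2    0   -4    0    3    0
   p4   0   -3   -2    0    0    3
   p5   0    0    0    0    0   -2

Candidate y = [2, 1, 3, 1, 2, 3]; check y·C column-wise:
  col T0: 2·0 + 1·2 + 3·0 + 1·-2 + 2·0 + 3·0 = 0
  col T1: 2·3 + 1·0 + 3·0 + 1·0 + 2·-3 + 3·0 = 0
  col T2: 2·4 + 1·0 + 3·0 + 1·-4 + 2·-2 + 3·0 = 0
  col T3: 2·-1 + 1·2 + 3·0 + 1·0 + 2·0 + 3·0 = 0
  col T4: 2·0 + 1·0 + 3·-1 + 1·3 + 2·0 + 3·0 = 0
  col T5: 2·0 + 1·0 + 3·0 + 1·0 + 2·3 + 3·-2 = 0

y = (p0:2, p1:1, p2:3, p3:1, p4:2, p5:3)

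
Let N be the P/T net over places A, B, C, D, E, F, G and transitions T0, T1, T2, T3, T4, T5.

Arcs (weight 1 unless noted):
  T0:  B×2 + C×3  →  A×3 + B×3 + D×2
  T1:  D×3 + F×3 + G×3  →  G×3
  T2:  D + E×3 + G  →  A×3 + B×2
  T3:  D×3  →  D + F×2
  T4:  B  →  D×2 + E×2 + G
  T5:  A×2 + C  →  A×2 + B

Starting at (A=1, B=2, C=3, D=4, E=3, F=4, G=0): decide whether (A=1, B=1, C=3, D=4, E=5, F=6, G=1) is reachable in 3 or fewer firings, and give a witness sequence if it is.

YES — reachable via ⟨T3, T4⟩ (2 firings)

step 1: fire T3:  (A=1, B=2, C=3, D=4, E=3, F=4, G=0) → (A=1, B=2, C=3, D=2, E=3, F=6, G=0)
step 2: fire T4:  (A=1, B=2, C=3, D=2, E=3, F=6, G=0) → (A=1, B=1, C=3, D=4, E=5, F=6, G=1)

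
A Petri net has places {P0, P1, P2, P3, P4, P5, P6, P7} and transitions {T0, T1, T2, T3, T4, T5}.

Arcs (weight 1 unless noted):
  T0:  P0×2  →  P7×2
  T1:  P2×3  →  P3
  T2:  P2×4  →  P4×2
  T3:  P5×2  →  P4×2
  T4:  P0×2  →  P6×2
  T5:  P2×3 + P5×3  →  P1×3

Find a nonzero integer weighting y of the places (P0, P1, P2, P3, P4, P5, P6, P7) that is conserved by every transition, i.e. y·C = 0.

y = (P0:0, P1:3, P2:1, P3:3, P4:2, P5:2, P6:0, P7:0)

Incidence matrix C (rows=places, cols=transitions):
       T0   T1   T2   T3   T4   T5
   P0  -2    0    0    0   -2    0
   P1   0    0    0    0    0    3
   P2   0   -3   -4    0    0   -3
   P3   0    1    0    0    0    0
   P4   0    0    2    2    0    0
   P5   0    0    0   -2    0   -3
   P6   0    0    0    0    2    0
   P7   2    0    0    0    0    0

Candidate y = [0, 3, 1, 3, 2, 2, 0, 0]; check y·C column-wise:
  col T0: 0·-2 + 3·0 + 1·0 + 3·0 + 2·0 + 2·0 + 0·2 = 0
  col T1: 3·0 + 1·-3 + 3·1 + 2·0 + 2·0 = 0
  col T2: 3·0 + 1·-4 + 3·0 + 2·2 + 2·0 = 0
  col T3: 3·0 + 1·0 + 3·0 + 2·2 + 2·-2 = 0
  col T4: 0·-2 + 3·0 + 1·0 + 3·0 + 2·0 + 2·0 + 0·2 = 0
  col T5: 3·3 + 1·-3 + 3·0 + 2·0 + 2·-3 = 0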